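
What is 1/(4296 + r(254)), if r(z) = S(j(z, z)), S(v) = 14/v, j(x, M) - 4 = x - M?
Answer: 2/8599 ≈ 0.00023259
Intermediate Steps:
j(x, M) = 4 + x - M (j(x, M) = 4 + (x - M) = 4 + x - M)
r(z) = 7/2 (r(z) = 14/(4 + z - z) = 14/4 = 14*(1/4) = 7/2)
1/(4296 + r(254)) = 1/(4296 + 7/2) = 1/(8599/2) = 2/8599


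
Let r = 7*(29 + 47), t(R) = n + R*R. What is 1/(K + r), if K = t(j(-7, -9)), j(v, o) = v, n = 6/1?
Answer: 1/587 ≈ 0.0017036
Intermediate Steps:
n = 6 (n = 6*1 = 6)
t(R) = 6 + R² (t(R) = 6 + R*R = 6 + R²)
K = 55 (K = 6 + (-7)² = 6 + 49 = 55)
r = 532 (r = 7*76 = 532)
1/(K + r) = 1/(55 + 532) = 1/587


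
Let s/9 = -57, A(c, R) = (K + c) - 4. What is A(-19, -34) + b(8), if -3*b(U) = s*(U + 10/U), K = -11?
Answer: 6191/4 ≈ 1547.8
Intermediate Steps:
A(c, R) = -15 + c (A(c, R) = (-11 + c) - 4 = -15 + c)
s = -513 (s = 9*(-57) = -513)
b(U) = 171*U + 1710/U (b(U) = -(-171)*(U + 10/U) = -(-5130/U - 513*U)/3 = 171*U + 1710/U)
A(-19, -34) + b(8) = (-15 - 19) + (171*8 + 1710/8) = -34 + (1368 + 1710*(⅛)) = -34 + (1368 + 855/4) = -34 + 6327/4 = 6191/4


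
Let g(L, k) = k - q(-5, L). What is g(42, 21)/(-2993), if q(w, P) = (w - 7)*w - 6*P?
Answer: -213/2993 ≈ -0.071166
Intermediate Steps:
q(w, P) = -6*P + w*(-7 + w) (q(w, P) = (-7 + w)*w - 6*P = w*(-7 + w) - 6*P = -6*P + w*(-7 + w))
g(L, k) = -60 + k + 6*L (g(L, k) = k - ((-5)**2 - 7*(-5) - 6*L) = k - (25 + 35 - 6*L) = k - (60 - 6*L) = k + (-60 + 6*L) = -60 + k + 6*L)
g(42, 21)/(-2993) = (-60 + 21 + 6*42)/(-2993) = (-60 + 21 + 252)*(-1/2993) = 213*(-1/2993) = -213/2993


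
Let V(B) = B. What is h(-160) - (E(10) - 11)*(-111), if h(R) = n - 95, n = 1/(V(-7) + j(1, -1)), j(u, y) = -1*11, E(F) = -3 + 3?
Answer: -23689/18 ≈ -1316.1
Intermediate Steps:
E(F) = 0
j(u, y) = -11
n = -1/18 (n = 1/(-7 - 11) = 1/(-18) = -1/18 ≈ -0.055556)
h(R) = -1711/18 (h(R) = -1/18 - 95 = -1711/18)
h(-160) - (E(10) - 11)*(-111) = -1711/18 - (0 - 11)*(-111) = -1711/18 - (-11)*(-111) = -1711/18 - 1*1221 = -1711/18 - 1221 = -23689/18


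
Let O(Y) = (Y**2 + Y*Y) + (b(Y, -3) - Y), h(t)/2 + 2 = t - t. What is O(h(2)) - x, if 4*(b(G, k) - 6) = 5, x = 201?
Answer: -631/4 ≈ -157.75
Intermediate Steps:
b(G, k) = 29/4 (b(G, k) = 6 + (1/4)*5 = 6 + 5/4 = 29/4)
h(t) = -4 (h(t) = -4 + 2*(t - t) = -4 + 2*0 = -4 + 0 = -4)
O(Y) = 29/4 - Y + 2*Y**2 (O(Y) = (Y**2 + Y*Y) + (29/4 - Y) = (Y**2 + Y**2) + (29/4 - Y) = 2*Y**2 + (29/4 - Y) = 29/4 - Y + 2*Y**2)
O(h(2)) - x = (29/4 - 1*(-4) + 2*(-4)**2) - 1*201 = (29/4 + 4 + 2*16) - 201 = (29/4 + 4 + 32) - 201 = 173/4 - 201 = -631/4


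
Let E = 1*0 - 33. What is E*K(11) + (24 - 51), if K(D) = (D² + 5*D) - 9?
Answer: -5538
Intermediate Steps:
E = -33 (E = 0 - 33 = -33)
K(D) = -9 + D² + 5*D
E*K(11) + (24 - 51) = -33*(-9 + 11² + 5*11) + (24 - 51) = -33*(-9 + 121 + 55) - 27 = -33*167 - 27 = -5511 - 27 = -5538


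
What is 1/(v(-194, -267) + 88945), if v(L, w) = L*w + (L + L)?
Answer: 1/140355 ≈ 7.1248e-6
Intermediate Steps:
v(L, w) = 2*L + L*w (v(L, w) = L*w + 2*L = 2*L + L*w)
1/(v(-194, -267) + 88945) = 1/(-194*(2 - 267) + 88945) = 1/(-194*(-265) + 88945) = 1/(51410 + 88945) = 1/140355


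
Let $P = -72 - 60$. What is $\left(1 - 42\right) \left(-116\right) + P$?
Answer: $4624$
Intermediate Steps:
$P = -132$ ($P = -72 - 60 = -132$)
$\left(1 - 42\right) \left(-116\right) + P = \left(1 - 42\right) \left(-116\right) - 132 = \left(-41\right) \left(-116\right) - 132 = 4756 - 132 = 4624$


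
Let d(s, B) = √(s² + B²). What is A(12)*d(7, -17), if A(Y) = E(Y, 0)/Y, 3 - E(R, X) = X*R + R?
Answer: -39*√2/4 ≈ -13.789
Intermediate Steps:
E(R, X) = 3 - R - R*X (E(R, X) = 3 - (X*R + R) = 3 - (R*X + R) = 3 - (R + R*X) = 3 + (-R - R*X) = 3 - R - R*X)
d(s, B) = √(B² + s²)
A(Y) = (3 - Y)/Y (A(Y) = (3 - Y - 1*Y*0)/Y = (3 - Y + 0)/Y = (3 - Y)/Y)
A(12)*d(7, -17) = ((3 - 1*12)/12)*√((-17)² + 7²) = ((3 - 12)/12)*√(289 + 49) = ((1/12)*(-9))*√338 = -39*√2/4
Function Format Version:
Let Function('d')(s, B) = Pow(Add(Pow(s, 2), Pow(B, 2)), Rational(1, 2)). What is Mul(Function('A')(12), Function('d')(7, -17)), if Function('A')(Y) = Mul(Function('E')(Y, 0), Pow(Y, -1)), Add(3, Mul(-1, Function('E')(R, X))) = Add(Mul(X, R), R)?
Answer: Mul(Rational(-39, 4), Pow(2, Rational(1, 2))) ≈ -13.789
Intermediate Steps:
Function('E')(R, X) = Add(3, Mul(-1, R), Mul(-1, R, X)) (Function('E')(R, X) = Add(3, Mul(-1, Add(Mul(X, R), R))) = Add(3, Mul(-1, Add(Mul(R, X), R))) = Add(3, Mul(-1, Add(R, Mul(R, X)))) = Add(3, Add(Mul(-1, R), Mul(-1, R, X))) = Add(3, Mul(-1, R), Mul(-1, R, X)))
Function('d')(s, B) = Pow(Add(Pow(B, 2), Pow(s, 2)), Rational(1, 2))
Function('A')(Y) = Mul(Pow(Y, -1), Add(3, Mul(-1, Y))) (Function('A')(Y) = Mul(Add(3, Mul(-1, Y), Mul(-1, Y, 0)), Pow(Y, -1)) = Mul(Add(3, Mul(-1, Y), 0), Pow(Y, -1)) = Mul(Add(3, Mul(-1, Y)), Pow(Y, -1)) = Mul(Pow(Y, -1), Add(3, Mul(-1, Y))))
Mul(Function('A')(12), Function('d')(7, -17)) = Mul(Mul(Pow(12, -1), Add(3, Mul(-1, 12))), Pow(Add(Pow(-17, 2), Pow(7, 2)), Rational(1, 2))) = Mul(Mul(Rational(1, 12), Add(3, -12)), Pow(Add(289, 49), Rational(1, 2))) = Mul(Mul(Rational(1, 12), -9), Pow(338, Rational(1, 2))) = Mul(Rational(-3, 4), Mul(13, Pow(2, Rational(1, 2)))) = Mul(Rational(-39, 4), Pow(2, Rational(1, 2)))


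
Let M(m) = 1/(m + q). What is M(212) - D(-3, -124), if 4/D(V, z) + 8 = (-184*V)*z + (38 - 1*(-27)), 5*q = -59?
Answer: 345959/68459391 ≈ 0.0050535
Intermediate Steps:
q = -59/5 (q = (1/5)*(-59) = -59/5 ≈ -11.800)
M(m) = 1/(-59/5 + m) (M(m) = 1/(m - 59/5) = 1/(-59/5 + m))
D(V, z) = 4/(57 - 184*V*z) (D(V, z) = 4/(-8 + ((-184*V)*z + (38 - 1*(-27)))) = 4/(-8 + (-184*V*z + (38 + 27))) = 4/(-8 + (-184*V*z + 65)) = 4/(-8 + (65 - 184*V*z)) = 4/(57 - 184*V*z))
M(212) - D(-3, -124) = 5/(-59 + 5*212) - (-4)/(-57 + 184*(-3)*(-124)) = 5/(-59 + 1060) - (-4)/(-57 + 68448) = 5/1001 - (-4)/68391 = 5*(1/1001) - (-4)/68391 = 5/1001 - 1*(-4/68391) = 5/1001 + 4/68391 = 345959/68459391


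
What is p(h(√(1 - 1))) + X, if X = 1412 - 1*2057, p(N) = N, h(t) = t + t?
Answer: -645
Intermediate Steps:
h(t) = 2*t
X = -645 (X = 1412 - 2057 = -645)
p(h(√(1 - 1))) + X = 2*√(1 - 1) - 645 = 2*√0 - 645 = 2*0 - 645 = 0 - 645 = -645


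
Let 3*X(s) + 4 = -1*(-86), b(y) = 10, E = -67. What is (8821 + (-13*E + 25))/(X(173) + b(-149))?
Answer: 29151/112 ≈ 260.28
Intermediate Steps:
X(s) = 82/3 (X(s) = -4/3 + (-1*(-86))/3 = -4/3 + (⅓)*86 = -4/3 + 86/3 = 82/3)
(8821 + (-13*E + 25))/(X(173) + b(-149)) = (8821 + (-13*(-67) + 25))/(82/3 + 10) = (8821 + (871 + 25))/(112/3) = (8821 + 896)*(3/112) = 9717*(3/112) = 29151/112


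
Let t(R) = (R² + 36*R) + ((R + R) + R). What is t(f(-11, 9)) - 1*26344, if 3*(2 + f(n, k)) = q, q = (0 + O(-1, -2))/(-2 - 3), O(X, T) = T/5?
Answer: -148595996/5625 ≈ -26417.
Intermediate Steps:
O(X, T) = T/5 (O(X, T) = T*(⅕) = T/5)
q = 2/25 (q = (0 + (⅕)*(-2))/(-2 - 3) = (0 - ⅖)/(-5) = -⅖*(-⅕) = 2/25 ≈ 0.080000)
f(n, k) = -148/75 (f(n, k) = -2 + (⅓)*(2/25) = -2 + 2/75 = -148/75)
t(R) = R² + 39*R (t(R) = (R² + 36*R) + (2*R + R) = (R² + 36*R) + 3*R = R² + 39*R)
t(f(-11, 9)) - 1*26344 = -148*(39 - 148/75)/75 - 1*26344 = -148/75*2777/75 - 26344 = -410996/5625 - 26344 = -148595996/5625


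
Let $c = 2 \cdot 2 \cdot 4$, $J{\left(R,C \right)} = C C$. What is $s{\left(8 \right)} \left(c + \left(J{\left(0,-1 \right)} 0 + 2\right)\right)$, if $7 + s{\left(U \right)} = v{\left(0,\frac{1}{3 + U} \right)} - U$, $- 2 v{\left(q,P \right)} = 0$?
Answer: $-270$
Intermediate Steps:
$J{\left(R,C \right)} = C^{2}$
$c = 16$ ($c = 4 \cdot 4 = 16$)
$v{\left(q,P \right)} = 0$ ($v{\left(q,P \right)} = \left(- \frac{1}{2}\right) 0 = 0$)
$s{\left(U \right)} = -7 - U$ ($s{\left(U \right)} = -7 + \left(0 - U\right) = -7 - U$)
$s{\left(8 \right)} \left(c + \left(J{\left(0,-1 \right)} 0 + 2\right)\right) = \left(-7 - 8\right) \left(16 + \left(\left(-1\right)^{2} \cdot 0 + 2\right)\right) = \left(-7 - 8\right) \left(16 + \left(1 \cdot 0 + 2\right)\right) = - 15 \left(16 + \left(0 + 2\right)\right) = - 15 \left(16 + 2\right) = \left(-15\right) 18 = -270$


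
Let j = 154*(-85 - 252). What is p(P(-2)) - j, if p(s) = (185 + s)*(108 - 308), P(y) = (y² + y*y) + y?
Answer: 13698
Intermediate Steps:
P(y) = y + 2*y² (P(y) = (y² + y²) + y = 2*y² + y = y + 2*y²)
p(s) = -37000 - 200*s (p(s) = (185 + s)*(-200) = -37000 - 200*s)
j = -51898 (j = 154*(-337) = -51898)
p(P(-2)) - j = (-37000 - (-400)*(1 + 2*(-2))) - 1*(-51898) = (-37000 - (-400)*(1 - 4)) + 51898 = (-37000 - (-400)*(-3)) + 51898 = (-37000 - 200*6) + 51898 = (-37000 - 1200) + 51898 = -38200 + 51898 = 13698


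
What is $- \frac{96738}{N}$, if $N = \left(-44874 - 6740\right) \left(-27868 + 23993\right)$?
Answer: $- \frac{48369}{100002125} \approx -0.00048368$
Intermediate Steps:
$N = 200004250$ ($N = \left(-51614\right) \left(-3875\right) = 200004250$)
$- \frac{96738}{N} = - \frac{96738}{200004250} = \left(-96738\right) \frac{1}{200004250} = - \frac{48369}{100002125}$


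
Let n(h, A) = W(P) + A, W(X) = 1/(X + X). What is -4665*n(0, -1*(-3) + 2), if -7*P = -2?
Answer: -125955/4 ≈ -31489.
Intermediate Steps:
P = 2/7 (P = -⅐*(-2) = 2/7 ≈ 0.28571)
W(X) = 1/(2*X)
n(h, A) = 7/4 + A (n(h, A) = 1/(2*(2/7)) + A = (½)*(7/2) + A = 7/4 + A)
-4665*n(0, -1*(-3) + 2) = -4665*(7/4 + (-1*(-3) + 2)) = -4665*(7/4 + (3 + 2)) = -4665*(7/4 + 5) = -4665*27/4 = -125955/4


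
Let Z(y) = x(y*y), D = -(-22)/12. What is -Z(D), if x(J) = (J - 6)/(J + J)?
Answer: 95/242 ≈ 0.39256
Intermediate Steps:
D = 11/6 (D = -(-22)/12 = -11*(-⅙) = 11/6 ≈ 1.8333)
x(J) = (-6 + J)/(2*J) (x(J) = (-6 + J)/((2*J)) = (-6 + J)*(1/(2*J)) = (-6 + J)/(2*J))
Z(y) = (-6 + y²)/(2*y²) (Z(y) = (-6 + y*y)/(2*((y*y))) = (-6 + y²)/(2*(y²)) = (-6 + y²)/(2*y²))
-Z(D) = -(½ - 3/(11/6)²) = -(½ - 3*36/121) = -(½ - 108/121) = -1*(-95/242) = 95/242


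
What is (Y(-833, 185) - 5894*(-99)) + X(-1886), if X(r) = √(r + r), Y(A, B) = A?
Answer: 582673 + 2*I*√943 ≈ 5.8267e+5 + 61.417*I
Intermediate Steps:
X(r) = √2*√r (X(r) = √(2*r) = √2*√r)
(Y(-833, 185) - 5894*(-99)) + X(-1886) = (-833 - 5894*(-99)) + √2*√(-1886) = (-833 - 1*(-583506)) + √2*(I*√1886) = (-833 + 583506) + 2*I*√943 = 582673 + 2*I*√943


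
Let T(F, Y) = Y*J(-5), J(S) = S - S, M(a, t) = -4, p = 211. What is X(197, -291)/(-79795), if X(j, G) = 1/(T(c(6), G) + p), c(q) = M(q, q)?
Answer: -1/16836745 ≈ -5.9394e-8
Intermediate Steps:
c(q) = -4
J(S) = 0
T(F, Y) = 0 (T(F, Y) = Y*0 = 0)
X(j, G) = 1/211 (X(j, G) = 1/(0 + 211) = 1/211)
X(197, -291)/(-79795) = (1/211)/(-79795) = (1/211)*(-1/79795) = -1/16836745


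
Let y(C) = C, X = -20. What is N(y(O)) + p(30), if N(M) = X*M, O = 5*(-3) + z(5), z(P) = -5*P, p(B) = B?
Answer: 830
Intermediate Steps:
O = -40 (O = 5*(-3) - 5*5 = -15 - 25 = -40)
N(M) = -20*M
N(y(O)) + p(30) = -20*(-40) + 30 = 800 + 30 = 830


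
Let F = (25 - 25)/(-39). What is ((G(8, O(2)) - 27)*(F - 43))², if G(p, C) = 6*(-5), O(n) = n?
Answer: 6007401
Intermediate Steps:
G(p, C) = -30
F = 0 (F = 0*(-1/39) = 0)
((G(8, O(2)) - 27)*(F - 43))² = ((-30 - 27)*(0 - 43))² = (-57*(-43))² = 2451² = 6007401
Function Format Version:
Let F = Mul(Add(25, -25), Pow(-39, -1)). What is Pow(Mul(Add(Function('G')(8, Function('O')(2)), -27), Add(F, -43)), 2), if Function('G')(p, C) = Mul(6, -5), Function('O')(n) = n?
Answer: 6007401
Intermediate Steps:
Function('G')(p, C) = -30
F = 0 (F = Mul(0, Rational(-1, 39)) = 0)
Pow(Mul(Add(Function('G')(8, Function('O')(2)), -27), Add(F, -43)), 2) = Pow(Mul(Add(-30, -27), Add(0, -43)), 2) = Pow(Mul(-57, -43), 2) = Pow(2451, 2) = 6007401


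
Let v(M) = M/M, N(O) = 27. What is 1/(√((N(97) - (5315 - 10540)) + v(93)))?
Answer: √5253/5253 ≈ 0.013797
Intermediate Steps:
v(M) = 1
1/(√((N(97) - (5315 - 10540)) + v(93))) = 1/(√((27 - (5315 - 10540)) + 1)) = 1/(√((27 - 1*(-5225)) + 1)) = 1/(√((27 + 5225) + 1)) = 1/(√(5252 + 1)) = 1/(√5253) = √5253/5253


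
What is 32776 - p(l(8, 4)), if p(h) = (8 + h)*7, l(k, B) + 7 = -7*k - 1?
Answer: 33168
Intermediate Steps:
l(k, B) = -8 - 7*k (l(k, B) = -7 + (-7*k - 1) = -7 + (-1 - 7*k) = -8 - 7*k)
p(h) = 56 + 7*h
32776 - p(l(8, 4)) = 32776 - (56 + 7*(-8 - 7*8)) = 32776 - (56 + 7*(-8 - 56)) = 32776 - (56 + 7*(-64)) = 32776 - (56 - 448) = 32776 - 1*(-392) = 32776 + 392 = 33168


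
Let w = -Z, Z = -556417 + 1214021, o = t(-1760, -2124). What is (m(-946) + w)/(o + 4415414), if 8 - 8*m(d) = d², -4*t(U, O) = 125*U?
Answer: -1538935/8940828 ≈ -0.17212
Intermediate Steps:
t(U, O) = -125*U/4
o = 55000 (o = -125/4*(-1760) = 55000)
Z = 657604
w = -657604 (w = -1*657604 = -657604)
m(d) = 1 - d²/8
(m(-946) + w)/(o + 4415414) = ((1 - ⅛*(-946)²) - 657604)/(55000 + 4415414) = ((1 - ⅛*894916) - 657604)/4470414 = ((1 - 223729/2) - 657604)*(1/4470414) = (-223727/2 - 657604)*(1/4470414) = -1538935/2*1/4470414 = -1538935/8940828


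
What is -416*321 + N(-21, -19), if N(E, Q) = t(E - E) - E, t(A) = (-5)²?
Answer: -133490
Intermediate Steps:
t(A) = 25
N(E, Q) = 25 - E
-416*321 + N(-21, -19) = -416*321 + (25 - 1*(-21)) = -133536 + (25 + 21) = -133536 + 46 = -133490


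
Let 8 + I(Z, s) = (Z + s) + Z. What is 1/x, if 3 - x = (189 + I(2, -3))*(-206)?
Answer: 1/37495 ≈ 2.6670e-5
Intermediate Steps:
I(Z, s) = -8 + s + 2*Z (I(Z, s) = -8 + ((Z + s) + Z) = -8 + (s + 2*Z) = -8 + s + 2*Z)
x = 37495 (x = 3 - (189 + (-8 - 3 + 2*2))*(-206) = 3 - (189 + (-8 - 3 + 4))*(-206) = 3 - (189 - 7)*(-206) = 3 - 182*(-206) = 3 - 1*(-37492) = 3 + 37492 = 37495)
1/x = 1/37495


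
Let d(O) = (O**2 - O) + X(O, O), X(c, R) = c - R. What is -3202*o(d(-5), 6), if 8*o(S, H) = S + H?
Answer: -14409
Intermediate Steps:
d(O) = O**2 - O (d(O) = (O**2 - O) + (O - O) = (O**2 - O) + 0 = O**2 - O)
o(S, H) = H/8 + S/8 (o(S, H) = (S + H)/8 = (H + S)/8 = H/8 + S/8)
-3202*o(d(-5), 6) = -3202*((1/8)*6 + (-5*(-1 - 5))/8) = -3202*(3/4 + (-5*(-6))/8) = -3202*(3/4 + (1/8)*30) = -3202*(3/4 + 15/4) = -3202*9/2 = -14409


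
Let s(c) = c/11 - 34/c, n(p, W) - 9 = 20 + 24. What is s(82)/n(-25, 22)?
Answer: 3175/23903 ≈ 0.13283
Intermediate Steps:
n(p, W) = 53 (n(p, W) = 9 + (20 + 24) = 9 + 44 = 53)
s(c) = -34/c + c/11 (s(c) = c*(1/11) - 34/c = c/11 - 34/c = -34/c + c/11)
s(82)/n(-25, 22) = (-34/82 + (1/11)*82)/53 = (-34*1/82 + 82/11)*(1/53) = (-17/41 + 82/11)*(1/53) = (3175/451)*(1/53) = 3175/23903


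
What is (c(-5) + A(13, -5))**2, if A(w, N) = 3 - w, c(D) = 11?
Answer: 1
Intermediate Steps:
(c(-5) + A(13, -5))**2 = (11 + (3 - 1*13))**2 = (11 + (3 - 13))**2 = (11 - 10)**2 = 1**2 = 1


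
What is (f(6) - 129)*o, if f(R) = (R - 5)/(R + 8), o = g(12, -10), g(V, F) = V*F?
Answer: 108300/7 ≈ 15471.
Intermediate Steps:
g(V, F) = F*V
o = -120 (o = -10*12 = -120)
f(R) = (-5 + R)/(8 + R)
(f(6) - 129)*o = ((-5 + 6)/(8 + 6) - 129)*(-120) = (1/14 - 129)*(-120) = -1805/14*(-120) = 108300/7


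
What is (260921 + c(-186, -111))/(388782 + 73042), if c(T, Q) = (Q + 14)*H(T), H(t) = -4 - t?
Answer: 243267/461824 ≈ 0.52675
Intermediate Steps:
c(T, Q) = (-4 - T)*(14 + Q) (c(T, Q) = (Q + 14)*(-4 - T) = (14 + Q)*(-4 - T) = (-4 - T)*(14 + Q))
(260921 + c(-186, -111))/(388782 + 73042) = (260921 - (4 - 186)*(14 - 111))/(388782 + 73042) = (260921 - 1*(-182)*(-97))/461824 = (260921 - 17654)*(1/461824) = 243267*(1/461824) = 243267/461824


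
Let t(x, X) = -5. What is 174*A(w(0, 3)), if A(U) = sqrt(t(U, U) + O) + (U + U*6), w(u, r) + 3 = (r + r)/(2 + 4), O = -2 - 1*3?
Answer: -2436 + 174*I*sqrt(10) ≈ -2436.0 + 550.24*I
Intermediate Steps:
O = -5 (O = -2 - 3 = -5)
w(u, r) = -3 + r/3 (w(u, r) = -3 + (r + r)/(2 + 4) = -3 + (2*r)/6 = -3 + (2*r)*(1/6) = -3 + r/3)
A(U) = 7*U + I*sqrt(10) (A(U) = sqrt(-5 - 5) + (U + U*6) = sqrt(-10) + (U + 6*U) = I*sqrt(10) + 7*U = 7*U + I*sqrt(10))
174*A(w(0, 3)) = 174*(7*(-3 + (1/3)*3) + I*sqrt(10)) = 174*(7*(-3 + 1) + I*sqrt(10)) = 174*(7*(-2) + I*sqrt(10)) = 174*(-14 + I*sqrt(10)) = -2436 + 174*I*sqrt(10)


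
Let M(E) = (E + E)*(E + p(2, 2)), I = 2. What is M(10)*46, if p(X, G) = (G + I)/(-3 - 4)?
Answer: 60720/7 ≈ 8674.3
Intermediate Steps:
p(X, G) = -2/7 - G/7 (p(X, G) = (G + 2)/(-3 - 4) = (2 + G)/(-7) = (2 + G)*(-⅐) = -2/7 - G/7)
M(E) = 2*E*(-4/7 + E) (M(E) = (E + E)*(E + (-2/7 - ⅐*2)) = (2*E)*(E + (-2/7 - 2/7)) = (2*E)*(E - 4/7) = (2*E)*(-4/7 + E) = 2*E*(-4/7 + E))
M(10)*46 = ((2/7)*10*(-4 + 7*10))*46 = ((2/7)*10*(-4 + 70))*46 = ((2/7)*10*66)*46 = (1320/7)*46 = 60720/7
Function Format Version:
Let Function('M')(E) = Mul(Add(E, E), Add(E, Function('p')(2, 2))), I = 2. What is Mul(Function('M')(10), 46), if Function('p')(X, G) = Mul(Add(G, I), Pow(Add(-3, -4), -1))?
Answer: Rational(60720, 7) ≈ 8674.3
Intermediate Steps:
Function('p')(X, G) = Add(Rational(-2, 7), Mul(Rational(-1, 7), G)) (Function('p')(X, G) = Mul(Add(G, 2), Pow(Add(-3, -4), -1)) = Mul(Add(2, G), Pow(-7, -1)) = Mul(Add(2, G), Rational(-1, 7)) = Add(Rational(-2, 7), Mul(Rational(-1, 7), G)))
Function('M')(E) = Mul(2, E, Add(Rational(-4, 7), E)) (Function('M')(E) = Mul(Add(E, E), Add(E, Add(Rational(-2, 7), Mul(Rational(-1, 7), 2)))) = Mul(Mul(2, E), Add(E, Add(Rational(-2, 7), Rational(-2, 7)))) = Mul(Mul(2, E), Add(E, Rational(-4, 7))) = Mul(Mul(2, E), Add(Rational(-4, 7), E)) = Mul(2, E, Add(Rational(-4, 7), E)))
Mul(Function('M')(10), 46) = Mul(Mul(Rational(2, 7), 10, Add(-4, Mul(7, 10))), 46) = Mul(Mul(Rational(2, 7), 10, Add(-4, 70)), 46) = Mul(Mul(Rational(2, 7), 10, 66), 46) = Mul(Rational(1320, 7), 46) = Rational(60720, 7)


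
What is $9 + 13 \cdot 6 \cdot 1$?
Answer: $87$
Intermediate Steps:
$9 + 13 \cdot 6 \cdot 1 = 9 + 13 \cdot 6 = 9 + 78 = 87$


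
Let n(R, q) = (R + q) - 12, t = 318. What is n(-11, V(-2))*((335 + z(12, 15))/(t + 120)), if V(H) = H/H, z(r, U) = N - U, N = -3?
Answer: -3487/219 ≈ -15.922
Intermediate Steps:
z(r, U) = -3 - U
V(H) = 1
n(R, q) = -12 + R + q
n(-11, V(-2))*((335 + z(12, 15))/(t + 120)) = (-12 - 11 + 1)*((335 + (-3 - 1*15))/(318 + 120)) = -22*(335 + (-3 - 15))/438 = -22*(335 - 18)/438 = -6974/438 = -22*317/438 = -3487/219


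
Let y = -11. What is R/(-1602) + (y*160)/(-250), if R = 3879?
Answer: 20553/4450 ≈ 4.6187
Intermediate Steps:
R/(-1602) + (y*160)/(-250) = 3879/(-1602) - 11*160/(-250) = 3879*(-1/1602) - 1760*(-1/250) = -431/178 + 176/25 = 20553/4450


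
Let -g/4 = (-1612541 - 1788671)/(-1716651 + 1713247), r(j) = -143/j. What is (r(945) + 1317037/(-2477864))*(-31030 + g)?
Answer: 7943437926271769/332114306580 ≈ 23918.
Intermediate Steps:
g = -3401212/851 (g = -4*(-1612541 - 1788671)/(-1716651 + 1713247) = -(-13604848)/(-3404) = -(-13604848)*(-1)/3404 = -4*850303/851 = -3401212/851 ≈ -3996.7)
(r(945) + 1317037/(-2477864))*(-31030 + g) = (-143/945 + 1317037/(-2477864))*(-31030 - 3401212/851) = (-143*1/945 + 1317037*(-1/2477864))*(-29807742/851) = (-143/945 - 1317037/2477864)*(-29807742/851) = -1598934517/2341581480*(-29807742/851) = 7943437926271769/332114306580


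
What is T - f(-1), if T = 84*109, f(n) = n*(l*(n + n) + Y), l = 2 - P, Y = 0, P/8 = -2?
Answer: 9120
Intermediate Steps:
P = -16 (P = 8*(-2) = -16)
l = 18 (l = 2 - 1*(-16) = 2 + 16 = 18)
f(n) = 36*n**2 (f(n) = n*(18*(n + n) + 0) = n*(18*(2*n) + 0) = n*(36*n + 0) = n*(36*n) = 36*n**2)
T = 9156
T - f(-1) = 9156 - 36*(-1)**2 = 9156 - 36 = 9120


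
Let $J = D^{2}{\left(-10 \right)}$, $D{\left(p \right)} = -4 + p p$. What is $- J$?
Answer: $-9216$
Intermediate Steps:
$D{\left(p \right)} = -4 + p^{2}$
$J = 9216$ ($J = \left(-4 + \left(-10\right)^{2}\right)^{2} = \left(-4 + 100\right)^{2} = 96^{2} = 9216$)
$- J = \left(-1\right) 9216 = -9216$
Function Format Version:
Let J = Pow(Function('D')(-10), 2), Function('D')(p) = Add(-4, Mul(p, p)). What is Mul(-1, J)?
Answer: -9216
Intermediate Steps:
Function('D')(p) = Add(-4, Pow(p, 2))
J = 9216 (J = Pow(Add(-4, Pow(-10, 2)), 2) = Pow(Add(-4, 100), 2) = Pow(96, 2) = 9216)
Mul(-1, J) = Mul(-1, 9216) = -9216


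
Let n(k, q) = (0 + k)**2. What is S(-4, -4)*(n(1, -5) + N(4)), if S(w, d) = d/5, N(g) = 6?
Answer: -28/5 ≈ -5.6000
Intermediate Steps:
S(w, d) = d/5 (S(w, d) = d*(1/5) = d/5)
n(k, q) = k**2
S(-4, -4)*(n(1, -5) + N(4)) = ((1/5)*(-4))*(1**2 + 6) = -4*(1 + 6)/5 = -4/5*7 = -28/5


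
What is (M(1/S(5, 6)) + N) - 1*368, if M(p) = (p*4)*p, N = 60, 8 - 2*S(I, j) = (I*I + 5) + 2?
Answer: -11087/36 ≈ -307.97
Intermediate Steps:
S(I, j) = ½ - I²/2 (S(I, j) = 4 - ((I*I + 5) + 2)/2 = 4 - ((I² + 5) + 2)/2 = 4 - ((5 + I²) + 2)/2 = 4 - (7 + I²)/2 = 4 + (-7/2 - I²/2) = ½ - I²/2)
M(p) = 4*p² (M(p) = (4*p)*p = 4*p²)
(M(1/S(5, 6)) + N) - 1*368 = (4*(1/(½ - ½*5²))² + 60) - 1*368 = (4*(1/(½ - ½*25))² + 60) - 368 = (4*(1/(½ - 25/2))² + 60) - 368 = (4*(1/(-12))² + 60) - 368 = (4*(-1/12)² + 60) - 368 = (4*(1/144) + 60) - 368 = (1/36 + 60) - 368 = 2161/36 - 368 = -11087/36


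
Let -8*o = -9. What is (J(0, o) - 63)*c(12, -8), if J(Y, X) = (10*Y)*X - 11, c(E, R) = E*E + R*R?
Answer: -15392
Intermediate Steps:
o = 9/8 (o = -⅛*(-9) = 9/8 ≈ 1.1250)
c(E, R) = E² + R²
J(Y, X) = -11 + 10*X*Y (J(Y, X) = 10*X*Y - 11 = -11 + 10*X*Y)
(J(0, o) - 63)*c(12, -8) = ((-11 + 10*(9/8)*0) - 63)*(12² + (-8)²) = ((-11 + 0) - 63)*(144 + 64) = (-11 - 63)*208 = -74*208 = -15392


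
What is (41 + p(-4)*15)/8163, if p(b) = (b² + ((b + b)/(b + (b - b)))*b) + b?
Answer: 101/8163 ≈ 0.012373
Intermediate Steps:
p(b) = b² + 3*b (p(b) = (b² + ((2*b)/(b + 0))*b) + b = (b² + ((2*b)/b)*b) + b = (b² + 2*b) + b = b² + 3*b)
(41 + p(-4)*15)/8163 = (41 - 4*(3 - 4)*15)/8163 = (41 - 4*(-1)*15)*(1/8163) = (41 + 4*15)*(1/8163) = (41 + 60)*(1/8163) = 101*(1/8163) = 101/8163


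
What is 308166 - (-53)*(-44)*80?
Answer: 121606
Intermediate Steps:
308166 - (-53)*(-44)*80 = 308166 - 53*44*80 = 308166 - 2332*80 = 308166 - 186560 = 121606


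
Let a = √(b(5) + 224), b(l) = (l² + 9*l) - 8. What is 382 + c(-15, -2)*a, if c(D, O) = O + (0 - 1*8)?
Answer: 382 - 10*√286 ≈ 212.88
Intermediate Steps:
b(l) = -8 + l² + 9*l
c(D, O) = -8 + O (c(D, O) = O + (0 - 8) = O - 8 = -8 + O)
a = √286 (a = √((-8 + 5² + 9*5) + 224) = √((-8 + 25 + 45) + 224) = √(62 + 224) = √286 ≈ 16.912)
382 + c(-15, -2)*a = 382 + (-8 - 2)*√286 = 382 - 10*√286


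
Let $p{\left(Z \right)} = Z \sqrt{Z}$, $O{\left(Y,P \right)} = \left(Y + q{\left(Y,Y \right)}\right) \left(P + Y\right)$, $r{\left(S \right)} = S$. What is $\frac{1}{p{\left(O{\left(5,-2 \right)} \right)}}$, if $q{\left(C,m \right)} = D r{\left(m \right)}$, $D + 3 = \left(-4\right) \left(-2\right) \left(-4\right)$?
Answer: $\frac{i \sqrt{510}}{260100} \approx 8.6825 \cdot 10^{-5} i$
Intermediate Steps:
$D = -35$ ($D = -3 + \left(-4\right) \left(-2\right) \left(-4\right) = -3 + 8 \left(-4\right) = -3 - 32 = -35$)
$q{\left(C,m \right)} = - 35 m$
$O{\left(Y,P \right)} = - 34 Y \left(P + Y\right)$ ($O{\left(Y,P \right)} = \left(Y - 35 Y\right) \left(P + Y\right) = - 34 Y \left(P + Y\right)$)
$p{\left(Z \right)} = Z^{\frac{3}{2}}$
$\frac{1}{p{\left(O{\left(5,-2 \right)} \right)}} = \frac{1}{\left(34 \cdot 5 \left(\left(-1\right) \left(-2\right) - 5\right)\right)^{\frac{3}{2}}} = \frac{1}{\left(34 \cdot 5 \left(2 - 5\right)\right)^{\frac{3}{2}}} = \frac{1}{\left(34 \cdot 5 \left(-3\right)\right)^{\frac{3}{2}}} = \frac{1}{\left(-510\right)^{\frac{3}{2}}} = \frac{1}{\left(-510\right) i \sqrt{510}} = \frac{i \sqrt{510}}{260100}$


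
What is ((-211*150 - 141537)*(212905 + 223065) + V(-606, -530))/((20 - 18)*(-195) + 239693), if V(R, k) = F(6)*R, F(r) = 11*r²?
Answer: -75504576366/239303 ≈ -3.1552e+5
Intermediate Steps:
V(R, k) = 396*R (V(R, k) = (11*6²)*R = (11*36)*R = 396*R)
((-211*150 - 141537)*(212905 + 223065) + V(-606, -530))/((20 - 18)*(-195) + 239693) = ((-211*150 - 141537)*(212905 + 223065) + 396*(-606))/((20 - 18)*(-195) + 239693) = ((-31650 - 141537)*435970 - 239976)/(2*(-195) + 239693) = (-173187*435970 - 239976)/(-390 + 239693) = (-75504336390 - 239976)/239303 = -75504576366*1/239303 = -75504576366/239303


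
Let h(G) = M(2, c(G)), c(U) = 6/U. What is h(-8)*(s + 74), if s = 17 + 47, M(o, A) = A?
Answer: -207/2 ≈ -103.50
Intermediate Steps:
s = 64
h(G) = 6/G
h(-8)*(s + 74) = (6/(-8))*(64 + 74) = (6*(-⅛))*138 = -¾*138 = -207/2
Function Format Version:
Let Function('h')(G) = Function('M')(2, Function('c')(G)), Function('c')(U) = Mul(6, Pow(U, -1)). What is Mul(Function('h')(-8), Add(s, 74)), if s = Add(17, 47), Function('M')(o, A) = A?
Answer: Rational(-207, 2) ≈ -103.50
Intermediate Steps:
s = 64
Function('h')(G) = Mul(6, Pow(G, -1))
Mul(Function('h')(-8), Add(s, 74)) = Mul(Mul(6, Pow(-8, -1)), Add(64, 74)) = Mul(Mul(6, Rational(-1, 8)), 138) = Mul(Rational(-3, 4), 138) = Rational(-207, 2)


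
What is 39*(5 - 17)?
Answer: -468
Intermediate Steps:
39*(5 - 17) = 39*(-12) = -468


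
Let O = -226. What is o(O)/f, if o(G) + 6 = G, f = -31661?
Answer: 232/31661 ≈ 0.0073276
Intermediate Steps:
o(G) = -6 + G
o(O)/f = (-6 - 226)/(-31661) = -232*(-1/31661) = 232/31661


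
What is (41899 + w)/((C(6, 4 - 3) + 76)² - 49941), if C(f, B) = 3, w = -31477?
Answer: -5211/21850 ≈ -0.23849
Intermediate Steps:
(41899 + w)/((C(6, 4 - 3) + 76)² - 49941) = (41899 - 31477)/((3 + 76)² - 49941) = 10422/(79² - 49941) = 10422/(6241 - 49941) = 10422/(-43700) = 10422*(-1/43700) = -5211/21850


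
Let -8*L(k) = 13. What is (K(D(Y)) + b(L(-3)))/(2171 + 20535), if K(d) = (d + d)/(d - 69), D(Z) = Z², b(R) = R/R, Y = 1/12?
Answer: 9933/225584110 ≈ 4.4032e-5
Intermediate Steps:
Y = 1/12 ≈ 0.083333
L(k) = -13/8 (L(k) = -⅛*13 = -13/8)
b(R) = 1
K(d) = 2*d/(-69 + d) (K(d) = (2*d)/(-69 + d) = 2*d/(-69 + d))
(K(D(Y)) + b(L(-3)))/(2171 + 20535) = (2*(1/12)²/(-69 + (1/12)²) + 1)/(2171 + 20535) = (2*(1/144)/(-69 + 1/144) + 1)/22706 = (2*(1/144)/(-9935/144) + 1)*(1/22706) = (2*(1/144)*(-144/9935) + 1)*(1/22706) = (-2/9935 + 1)*(1/22706) = (9933/9935)*(1/22706) = 9933/225584110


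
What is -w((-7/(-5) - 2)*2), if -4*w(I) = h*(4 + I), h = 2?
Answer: 7/5 ≈ 1.4000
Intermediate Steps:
w(I) = -2 - I/2 (w(I) = -(4 + I)/2 = -(8 + 2*I)/4 = -2 - I/2)
-w((-7/(-5) - 2)*2) = -(-2 - (-7/(-5) - 2)*2/2) = -(-2 - (-7*(-1/5) - 2)*2/2) = -(-2 - (7/5 - 2)*2/2) = -(-2 - (-3)*2/10) = -(-2 - 1/2*(-6/5)) = -(-2 + 3/5) = -1*(-7/5) = 7/5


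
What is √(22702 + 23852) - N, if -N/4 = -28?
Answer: -112 + √46554 ≈ 103.76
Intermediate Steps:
N = 112 (N = -4*(-28) = 112)
√(22702 + 23852) - N = √(22702 + 23852) - 1*112 = √46554 - 112 = -112 + √46554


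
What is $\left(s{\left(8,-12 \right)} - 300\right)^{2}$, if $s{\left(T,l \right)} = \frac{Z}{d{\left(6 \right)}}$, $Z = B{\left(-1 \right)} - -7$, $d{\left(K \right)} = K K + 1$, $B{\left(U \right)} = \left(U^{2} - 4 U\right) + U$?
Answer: $\frac{122965921}{1369} \approx 89822.0$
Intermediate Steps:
$B{\left(U \right)} = U^{2} - 3 U$
$d{\left(K \right)} = 1 + K^{2}$ ($d{\left(K \right)} = K^{2} + 1 = 1 + K^{2}$)
$Z = 11$ ($Z = - (-3 - 1) - -7 = \left(-1\right) \left(-4\right) + 7 = 4 + 7 = 11$)
$s{\left(T,l \right)} = \frac{11}{37}$ ($s{\left(T,l \right)} = \frac{11}{1 + 6^{2}} = \frac{11}{1 + 36} = \frac{11}{37}$)
$\left(s{\left(8,-12 \right)} - 300\right)^{2} = \left(\frac{11}{37} - 300\right)^{2} = \left(- \frac{11089}{37}\right)^{2} = \frac{122965921}{1369}$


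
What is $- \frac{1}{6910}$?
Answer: $- \frac{1}{6910} \approx -0.00014472$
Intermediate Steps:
$- \frac{1}{6910}$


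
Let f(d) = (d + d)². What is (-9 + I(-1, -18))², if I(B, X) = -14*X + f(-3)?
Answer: 77841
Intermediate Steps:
f(d) = 4*d² (f(d) = (2*d)² = 4*d²)
I(B, X) = 36 - 14*X (I(B, X) = -14*X + 4*(-3)² = -14*X + 4*9 = -14*X + 36 = 36 - 14*X)
(-9 + I(-1, -18))² = (-9 + (36 - 14*(-18)))² = (-9 + (36 + 252))² = (-9 + 288)² = 279² = 77841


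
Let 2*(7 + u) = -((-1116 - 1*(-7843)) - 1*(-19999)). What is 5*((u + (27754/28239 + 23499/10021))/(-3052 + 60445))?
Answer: -18912706264675/16241244409467 ≈ -1.1645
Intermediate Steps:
u = -13370 (u = -7 + (-((-1116 - 1*(-7843)) - 1*(-19999)))/2 = -7 + (-((-1116 + 7843) + 19999))/2 = -7 + (-(6727 + 19999))/2 = -7 + (-1*26726)/2 = -7 + (1/2)*(-26726) = -7 - 13363 = -13370)
5*((u + (27754/28239 + 23499/10021))/(-3052 + 60445)) = 5*((-13370 + (27754/28239 + 23499/10021))/(-3052 + 60445)) = 5*((-13370 + (27754*(1/28239) + 23499*(1/10021)))/57393) = 5*((-13370 + (27754/28239 + 23499/10021))*(1/57393)) = 5*((-13370 + 941711095/282983019)*(1/57393)) = 5*(-3782541252935/282983019*1/57393) = 5*(-3782541252935/16241244409467) = -18912706264675/16241244409467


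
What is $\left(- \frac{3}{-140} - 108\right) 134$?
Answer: $- \frac{1012839}{70} \approx -14469.0$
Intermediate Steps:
$\left(- \frac{3}{-140} - 108\right) 134 = \left(\left(-3\right) \left(- \frac{1}{140}\right) - 108\right) 134 = \left(\frac{3}{140} - 108\right) 134 = \left(- \frac{15117}{140}\right) 134 = - \frac{1012839}{70}$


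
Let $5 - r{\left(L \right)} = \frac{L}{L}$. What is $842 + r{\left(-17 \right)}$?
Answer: $846$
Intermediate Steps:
$r{\left(L \right)} = 4$ ($r{\left(L \right)} = 5 - \frac{L}{L} = 5 - 1 = 4$)
$842 + r{\left(-17 \right)} = 842 + 4 = 846$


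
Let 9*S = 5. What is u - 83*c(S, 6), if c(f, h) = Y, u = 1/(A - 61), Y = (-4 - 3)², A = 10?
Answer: -207418/51 ≈ -4067.0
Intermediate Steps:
S = 5/9 (S = (⅑)*5 = 5/9 ≈ 0.55556)
Y = 49 (Y = (-7)² = 49)
u = -1/51 (u = 1/(10 - 61) = 1/(-51) = -1/51 ≈ -0.019608)
c(f, h) = 49
u - 83*c(S, 6) = -1/51 - 83*49 = -1/51 - 4067 = -207418/51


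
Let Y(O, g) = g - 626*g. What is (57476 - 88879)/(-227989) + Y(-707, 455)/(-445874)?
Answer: 6064319469/7819566722 ≈ 0.77553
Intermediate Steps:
Y(O, g) = -625*g
(57476 - 88879)/(-227989) + Y(-707, 455)/(-445874) = (57476 - 88879)/(-227989) - 625*455/(-445874) = -31403*(-1/227989) - 284375*(-1/445874) = 31403/227989 + 21875/34298 = 6064319469/7819566722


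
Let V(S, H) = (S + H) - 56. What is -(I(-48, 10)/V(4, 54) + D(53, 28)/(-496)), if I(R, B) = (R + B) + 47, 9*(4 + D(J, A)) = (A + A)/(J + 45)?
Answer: -284/63 ≈ -4.5079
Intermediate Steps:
V(S, H) = -56 + H + S (V(S, H) = (H + S) - 56 = -56 + H + S)
D(J, A) = -4 + 2*A/(9*(45 + J)) (D(J, A) = -4 + ((A + A)/(J + 45))/9 = -4 + ((2*A)/(45 + J))/9 = -4 + (2*A/(45 + J))/9 = -4 + 2*A/(9*(45 + J)))
I(R, B) = 47 + B + R (I(R, B) = (B + R) + 47 = 47 + B + R)
-(I(-48, 10)/V(4, 54) + D(53, 28)/(-496)) = -((47 + 10 - 48)/(-56 + 54 + 4) + (2*(-810 + 28 - 18*53)/(9*(45 + 53)))/(-496)) = -(9/2 + ((2/9)*(-810 + 28 - 954)/98)*(-1/496)) = -(9*(1/2) + ((2/9)*(1/98)*(-1736))*(-1/496)) = -(9/2 - 248/63*(-1/496)) = -(9/2 + 1/126) = -1*284/63 = -284/63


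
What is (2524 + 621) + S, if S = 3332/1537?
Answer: 4837197/1537 ≈ 3147.2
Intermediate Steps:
S = 3332/1537 (S = 3332*(1/1537) = 3332/1537 ≈ 2.1679)
(2524 + 621) + S = (2524 + 621) + 3332/1537 = 3145 + 3332/1537 = 4837197/1537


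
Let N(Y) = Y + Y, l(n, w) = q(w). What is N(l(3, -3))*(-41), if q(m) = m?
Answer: 246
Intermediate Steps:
l(n, w) = w
N(Y) = 2*Y
N(l(3, -3))*(-41) = (2*(-3))*(-41) = -6*(-41) = 246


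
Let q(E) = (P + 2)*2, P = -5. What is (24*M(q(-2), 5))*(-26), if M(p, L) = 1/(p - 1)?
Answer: 624/7 ≈ 89.143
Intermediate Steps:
q(E) = -6 (q(E) = (-5 + 2)*2 = -3*2 = -6)
M(p, L) = 1/(-1 + p)
(24*M(q(-2), 5))*(-26) = (24/(-1 - 6))*(-26) = (24/(-7))*(-26) = (24*(-⅐))*(-26) = -24/7*(-26) = 624/7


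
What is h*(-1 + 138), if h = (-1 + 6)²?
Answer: 3425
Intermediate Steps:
h = 25 (h = 5² = 25)
h*(-1 + 138) = 25*(-1 + 138) = 25*137 = 3425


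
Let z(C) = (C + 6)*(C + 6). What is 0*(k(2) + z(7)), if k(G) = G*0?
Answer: 0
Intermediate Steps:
k(G) = 0
z(C) = (6 + C)² (z(C) = (6 + C)*(6 + C) = (6 + C)²)
0*(k(2) + z(7)) = 0*(0 + (6 + 7)²) = 0*(0 + 13²) = 0*(0 + 169) = 0*169 = 0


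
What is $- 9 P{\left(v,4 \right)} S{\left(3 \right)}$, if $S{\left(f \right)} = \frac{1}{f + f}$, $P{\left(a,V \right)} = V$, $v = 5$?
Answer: $-6$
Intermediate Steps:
$S{\left(f \right)} = \frac{1}{2 f}$
$- 9 P{\left(v,4 \right)} S{\left(3 \right)} = \left(-9\right) 4 \frac{1}{2 \cdot 3} = - 36 \cdot \frac{1}{2} \cdot \frac{1}{3} = \left(-36\right) \frac{1}{6} = -6$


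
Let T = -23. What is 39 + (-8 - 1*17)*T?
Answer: 614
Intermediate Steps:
39 + (-8 - 1*17)*T = 39 + (-8 - 1*17)*(-23) = 39 + (-8 - 17)*(-23) = 39 - 25*(-23) = 39 + 575 = 614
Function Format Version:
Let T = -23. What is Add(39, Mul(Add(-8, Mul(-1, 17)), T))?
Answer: 614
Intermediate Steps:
Add(39, Mul(Add(-8, Mul(-1, 17)), T)) = Add(39, Mul(Add(-8, Mul(-1, 17)), -23)) = Add(39, Mul(Add(-8, -17), -23)) = Add(39, Mul(-25, -23)) = Add(39, 575) = 614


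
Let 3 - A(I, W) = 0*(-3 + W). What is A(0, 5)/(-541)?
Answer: -3/541 ≈ -0.0055453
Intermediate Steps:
A(I, W) = 3 (A(I, W) = 3 - 0*(-3 + W) = 3 - 1*0 = 3 + 0 = 3)
A(0, 5)/(-541) = 3/(-541) = 3*(-1/541) = -3/541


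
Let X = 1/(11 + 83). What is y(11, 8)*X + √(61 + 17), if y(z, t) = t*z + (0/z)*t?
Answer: 44/47 + √78 ≈ 9.7679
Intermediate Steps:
y(z, t) = t*z (y(z, t) = t*z + 0*t = t*z + 0 = t*z)
X = 1/94 ≈ 0.010638
y(11, 8)*X + √(61 + 17) = (8*11)*(1/94) + √(61 + 17) = 88*(1/94) + √78 = 44/47 + √78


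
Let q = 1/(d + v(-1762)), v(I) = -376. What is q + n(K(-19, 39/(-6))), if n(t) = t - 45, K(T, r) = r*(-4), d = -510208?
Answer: -9701097/510584 ≈ -19.000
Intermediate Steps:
K(T, r) = -4*r
q = -1/510584 (q = 1/(-510208 - 376) = 1/(-510584) = -1/510584 ≈ -1.9585e-6)
n(t) = -45 + t
q + n(K(-19, 39/(-6))) = -1/510584 + (-45 - 156/(-6)) = -1/510584 + (-45 - 156*(-1)/6) = -1/510584 + (-45 - 4*(-13/2)) = -1/510584 + (-45 + 26) = -1/510584 - 19 = -9701097/510584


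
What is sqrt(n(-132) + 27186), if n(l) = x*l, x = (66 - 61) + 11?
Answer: 3*sqrt(2786) ≈ 158.35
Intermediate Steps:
x = 16 (x = 5 + 11 = 16)
n(l) = 16*l
sqrt(n(-132) + 27186) = sqrt(16*(-132) + 27186) = sqrt(-2112 + 27186) = sqrt(25074) = 3*sqrt(2786)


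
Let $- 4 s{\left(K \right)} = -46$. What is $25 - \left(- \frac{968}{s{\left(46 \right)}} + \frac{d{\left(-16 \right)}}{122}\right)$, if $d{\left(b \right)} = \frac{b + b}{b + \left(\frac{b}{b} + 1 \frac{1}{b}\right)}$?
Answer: $\frac{36908323}{338123} \approx 109.16$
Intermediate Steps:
$s{\left(K \right)} = \frac{23}{2}$ ($s{\left(K \right)} = \left(- \frac{1}{4}\right) \left(-46\right) = \frac{23}{2}$)
$d{\left(b \right)} = \frac{2 b}{1 + b + \frac{1}{b}}$ ($d{\left(b \right)} = \frac{2 b}{b + \left(1 + \frac{1}{b}\right)} = \frac{2 b}{1 + b + \frac{1}{b}}$)
$25 - \left(- \frac{968}{s{\left(46 \right)}} + \frac{d{\left(-16 \right)}}{122}\right) = 25 - \left(- \frac{968}{\frac{23}{2}} + \frac{2 \left(-16\right)^{2} \frac{1}{1 - 16 + \left(-16\right)^{2}}}{122}\right) = 25 - \left(\left(-968\right) \frac{2}{23} + 2 \cdot 256 \frac{1}{1 - 16 + 256} \cdot \frac{1}{122}\right) = 25 - \left(- \frac{1936}{23} + 2 \cdot 256 \cdot \frac{1}{241} \cdot \frac{1}{122}\right) = 25 - \left(- \frac{1936}{23} + \frac{512}{241} \cdot \frac{1}{122}\right) = 25 - \left(- \frac{1936}{23} + \frac{256}{14701}\right) = 25 - - \frac{28455248}{338123} = 25 + \frac{28455248}{338123} = \frac{36908323}{338123}$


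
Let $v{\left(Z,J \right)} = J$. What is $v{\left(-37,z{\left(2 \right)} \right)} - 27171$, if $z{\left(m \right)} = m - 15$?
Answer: $-27184$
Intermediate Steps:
$z{\left(m \right)} = -15 + m$ ($z{\left(m \right)} = m - 15 = -15 + m$)
$v{\left(-37,z{\left(2 \right)} \right)} - 27171 = \left(-15 + 2\right) - 27171 = -13 - 27171 = -27184$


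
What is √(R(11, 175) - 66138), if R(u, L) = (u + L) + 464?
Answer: 4*I*√4093 ≈ 255.91*I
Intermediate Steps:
R(u, L) = 464 + L + u (R(u, L) = (L + u) + 464 = 464 + L + u)
√(R(11, 175) - 66138) = √((464 + 175 + 11) - 66138) = √(650 - 66138) = √(-65488) = 4*I*√4093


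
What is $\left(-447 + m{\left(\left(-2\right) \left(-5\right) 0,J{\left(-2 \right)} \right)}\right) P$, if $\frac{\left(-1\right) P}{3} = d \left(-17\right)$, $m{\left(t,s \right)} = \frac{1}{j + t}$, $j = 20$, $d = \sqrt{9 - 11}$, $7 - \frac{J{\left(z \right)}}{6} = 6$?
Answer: $- \frac{455889 i \sqrt{2}}{20} \approx - 32236.0 i$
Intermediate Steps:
$J{\left(z \right)} = 6$ ($J{\left(z \right)} = 42 - 36 = 6$)
$d = i \sqrt{2}$ ($d = \sqrt{-2} = i \sqrt{2} \approx 1.4142 i$)
$m{\left(t,s \right)} = \frac{1}{20 + t}$
$P = 51 i \sqrt{2}$ ($P = - 3 i \sqrt{2} \left(-17\right) = - 3 \left(- 17 i \sqrt{2}\right) = 51 i \sqrt{2} \approx 72.125 i$)
$\left(-447 + m{\left(\left(-2\right) \left(-5\right) 0,J{\left(-2 \right)} \right)}\right) P = \left(-447 + \frac{1}{20 + \left(-2\right) \left(-5\right) 0}\right) 51 i \sqrt{2} = \left(-447 + \frac{1}{20 + 10 \cdot 0}\right) 51 i \sqrt{2} = \left(-447 + \frac{1}{20 + 0}\right) 51 i \sqrt{2} = \left(-447 + \frac{1}{20}\right) 51 i \sqrt{2} = - \frac{8939 \cdot 51 i \sqrt{2}}{20} = - \frac{455889 i \sqrt{2}}{20}$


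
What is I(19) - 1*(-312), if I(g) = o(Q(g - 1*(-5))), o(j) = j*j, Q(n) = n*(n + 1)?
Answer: 360312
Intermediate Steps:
Q(n) = n*(1 + n)
o(j) = j²
I(g) = (5 + g)²*(6 + g)² (I(g) = ((g - 1*(-5))*(1 + (g - 1*(-5))))² = ((g + 5)*(1 + (g + 5)))² = ((5 + g)*(1 + (5 + g)))² = ((5 + g)*(6 + g))² = (5 + g)²*(6 + g)²)
I(19) - 1*(-312) = (5 + 19)²*(6 + 19)² - 1*(-312) = 24²*25² + 312 = 576*625 + 312 = 360000 + 312 = 360312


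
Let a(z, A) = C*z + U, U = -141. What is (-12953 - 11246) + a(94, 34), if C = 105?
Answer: -14470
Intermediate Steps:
a(z, A) = -141 + 105*z (a(z, A) = 105*z - 141 = -141 + 105*z)
(-12953 - 11246) + a(94, 34) = (-12953 - 11246) + (-141 + 105*94) = -24199 + (-141 + 9870) = -24199 + 9729 = -14470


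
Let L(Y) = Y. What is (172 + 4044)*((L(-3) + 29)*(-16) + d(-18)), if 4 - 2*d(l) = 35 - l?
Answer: -1857148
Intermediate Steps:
d(l) = -31/2 + l/2 (d(l) = 2 - (35 - l)/2 = 2 + (-35/2 + l/2) = -31/2 + l/2)
(172 + 4044)*((L(-3) + 29)*(-16) + d(-18)) = (172 + 4044)*((-3 + 29)*(-16) + (-31/2 + (½)*(-18))) = 4216*(26*(-16) + (-31/2 - 9)) = 4216*(-416 - 49/2) = 4216*(-881/2) = -1857148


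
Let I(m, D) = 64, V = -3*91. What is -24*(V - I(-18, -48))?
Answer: 8088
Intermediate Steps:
V = -273
-24*(V - I(-18, -48)) = -24*(-273 - 1*64) = -24*(-273 - 64) = -24*(-337) = 8088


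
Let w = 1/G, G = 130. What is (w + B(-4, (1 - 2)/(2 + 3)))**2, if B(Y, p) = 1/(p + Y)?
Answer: 395641/7452900 ≈ 0.053086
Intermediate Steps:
B(Y, p) = 1/(Y + p)
w = 1/130 ≈ 0.0076923
(w + B(-4, (1 - 2)/(2 + 3)))**2 = (1/130 + 1/(-4 + (1 - 2)/(2 + 3)))**2 = (1/130 + 1/(-4 - 1/5))**2 = (1/130 + 1/(-21/5))**2 = (1/130 - 5/21)**2 = (-629/2730)**2 = 395641/7452900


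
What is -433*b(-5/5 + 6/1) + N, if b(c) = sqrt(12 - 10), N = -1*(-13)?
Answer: 13 - 433*sqrt(2) ≈ -599.35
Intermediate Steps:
N = 13
b(c) = sqrt(2)
-433*b(-5/5 + 6/1) + N = -433*sqrt(2) + 13 = 13 - 433*sqrt(2)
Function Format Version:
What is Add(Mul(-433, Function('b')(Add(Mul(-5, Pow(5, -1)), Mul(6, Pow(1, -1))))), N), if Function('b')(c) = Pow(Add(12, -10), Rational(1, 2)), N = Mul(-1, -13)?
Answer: Add(13, Mul(-433, Pow(2, Rational(1, 2)))) ≈ -599.35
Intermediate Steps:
N = 13
Function('b')(c) = Pow(2, Rational(1, 2))
Add(Mul(-433, Function('b')(Add(Mul(-5, Pow(5, -1)), Mul(6, Pow(1, -1))))), N) = Add(Mul(-433, Pow(2, Rational(1, 2))), 13) = Add(13, Mul(-433, Pow(2, Rational(1, 2))))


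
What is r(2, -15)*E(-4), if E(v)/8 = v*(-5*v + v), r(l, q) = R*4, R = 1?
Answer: -2048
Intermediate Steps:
r(l, q) = 4 (r(l, q) = 1*4 = 4)
E(v) = -32*v² (E(v) = 8*(v*(-5*v + v)) = 8*(v*(-4*v)) = 8*(-4*v²) = -32*v²)
r(2, -15)*E(-4) = 4*(-32*(-4)²) = 4*(-32*16) = 4*(-512) = -2048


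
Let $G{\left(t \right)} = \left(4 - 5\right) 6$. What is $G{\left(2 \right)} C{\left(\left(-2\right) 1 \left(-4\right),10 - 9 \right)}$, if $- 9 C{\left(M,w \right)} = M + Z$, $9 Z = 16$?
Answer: $\frac{176}{27} \approx 6.5185$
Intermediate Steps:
$Z = \frac{16}{9}$ ($Z = \frac{1}{9} \cdot 16 = \frac{16}{9} \approx 1.7778$)
$C{\left(M,w \right)} = - \frac{16}{81} - \frac{M}{9}$ ($C{\left(M,w \right)} = - \frac{M + \frac{16}{9}}{9} = - \frac{\frac{16}{9} + M}{9} = - \frac{16}{81} - \frac{M}{9}$)
$G{\left(t \right)} = -6$ ($G{\left(t \right)} = \left(-1\right) 6 = -6$)
$G{\left(2 \right)} C{\left(\left(-2\right) 1 \left(-4\right),10 - 9 \right)} = - 6 \left(- \frac{16}{81} - \frac{\left(-2\right) 1 \left(-4\right)}{9}\right) = - 6 \left(- \frac{16}{81} - \frac{\left(-2\right) \left(-4\right)}{9}\right) = - 6 \left(- \frac{16}{81} - \frac{8}{9}\right) = \left(-6\right) \left(- \frac{88}{81}\right) = \frac{176}{27}$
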